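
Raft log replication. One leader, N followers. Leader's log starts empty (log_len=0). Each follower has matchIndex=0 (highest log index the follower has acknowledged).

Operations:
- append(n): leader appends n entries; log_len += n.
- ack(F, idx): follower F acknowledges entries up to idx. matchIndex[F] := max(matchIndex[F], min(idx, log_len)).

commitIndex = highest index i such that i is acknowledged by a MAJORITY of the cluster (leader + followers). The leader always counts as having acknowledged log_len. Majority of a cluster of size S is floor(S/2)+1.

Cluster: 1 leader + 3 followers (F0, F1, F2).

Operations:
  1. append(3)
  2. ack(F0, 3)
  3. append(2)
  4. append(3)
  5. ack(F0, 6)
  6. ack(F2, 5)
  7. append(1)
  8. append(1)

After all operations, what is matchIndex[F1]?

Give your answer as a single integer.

Answer: 0

Derivation:
Op 1: append 3 -> log_len=3
Op 2: F0 acks idx 3 -> match: F0=3 F1=0 F2=0; commitIndex=0
Op 3: append 2 -> log_len=5
Op 4: append 3 -> log_len=8
Op 5: F0 acks idx 6 -> match: F0=6 F1=0 F2=0; commitIndex=0
Op 6: F2 acks idx 5 -> match: F0=6 F1=0 F2=5; commitIndex=5
Op 7: append 1 -> log_len=9
Op 8: append 1 -> log_len=10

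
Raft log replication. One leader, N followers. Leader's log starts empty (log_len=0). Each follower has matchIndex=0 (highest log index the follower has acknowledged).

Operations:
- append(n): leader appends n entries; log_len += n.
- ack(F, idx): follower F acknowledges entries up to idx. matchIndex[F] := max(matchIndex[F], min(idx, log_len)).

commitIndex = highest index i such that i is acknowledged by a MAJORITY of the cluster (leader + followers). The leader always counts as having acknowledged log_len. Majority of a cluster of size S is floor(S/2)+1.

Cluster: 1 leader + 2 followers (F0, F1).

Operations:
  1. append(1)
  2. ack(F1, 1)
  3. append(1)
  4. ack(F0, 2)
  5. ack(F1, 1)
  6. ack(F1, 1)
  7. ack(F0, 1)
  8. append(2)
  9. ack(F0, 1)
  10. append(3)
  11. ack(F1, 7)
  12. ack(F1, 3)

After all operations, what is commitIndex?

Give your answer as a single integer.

Answer: 7

Derivation:
Op 1: append 1 -> log_len=1
Op 2: F1 acks idx 1 -> match: F0=0 F1=1; commitIndex=1
Op 3: append 1 -> log_len=2
Op 4: F0 acks idx 2 -> match: F0=2 F1=1; commitIndex=2
Op 5: F1 acks idx 1 -> match: F0=2 F1=1; commitIndex=2
Op 6: F1 acks idx 1 -> match: F0=2 F1=1; commitIndex=2
Op 7: F0 acks idx 1 -> match: F0=2 F1=1; commitIndex=2
Op 8: append 2 -> log_len=4
Op 9: F0 acks idx 1 -> match: F0=2 F1=1; commitIndex=2
Op 10: append 3 -> log_len=7
Op 11: F1 acks idx 7 -> match: F0=2 F1=7; commitIndex=7
Op 12: F1 acks idx 3 -> match: F0=2 F1=7; commitIndex=7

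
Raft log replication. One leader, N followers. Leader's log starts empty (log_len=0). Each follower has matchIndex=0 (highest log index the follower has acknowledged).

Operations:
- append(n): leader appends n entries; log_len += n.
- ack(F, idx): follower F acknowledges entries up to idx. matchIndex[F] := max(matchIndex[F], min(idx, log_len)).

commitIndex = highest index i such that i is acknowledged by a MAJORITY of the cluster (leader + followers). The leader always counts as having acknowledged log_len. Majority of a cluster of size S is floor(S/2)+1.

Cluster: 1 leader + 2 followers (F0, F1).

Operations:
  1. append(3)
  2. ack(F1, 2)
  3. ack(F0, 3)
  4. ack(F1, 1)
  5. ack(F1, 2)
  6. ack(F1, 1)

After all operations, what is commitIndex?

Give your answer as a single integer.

Op 1: append 3 -> log_len=3
Op 2: F1 acks idx 2 -> match: F0=0 F1=2; commitIndex=2
Op 3: F0 acks idx 3 -> match: F0=3 F1=2; commitIndex=3
Op 4: F1 acks idx 1 -> match: F0=3 F1=2; commitIndex=3
Op 5: F1 acks idx 2 -> match: F0=3 F1=2; commitIndex=3
Op 6: F1 acks idx 1 -> match: F0=3 F1=2; commitIndex=3

Answer: 3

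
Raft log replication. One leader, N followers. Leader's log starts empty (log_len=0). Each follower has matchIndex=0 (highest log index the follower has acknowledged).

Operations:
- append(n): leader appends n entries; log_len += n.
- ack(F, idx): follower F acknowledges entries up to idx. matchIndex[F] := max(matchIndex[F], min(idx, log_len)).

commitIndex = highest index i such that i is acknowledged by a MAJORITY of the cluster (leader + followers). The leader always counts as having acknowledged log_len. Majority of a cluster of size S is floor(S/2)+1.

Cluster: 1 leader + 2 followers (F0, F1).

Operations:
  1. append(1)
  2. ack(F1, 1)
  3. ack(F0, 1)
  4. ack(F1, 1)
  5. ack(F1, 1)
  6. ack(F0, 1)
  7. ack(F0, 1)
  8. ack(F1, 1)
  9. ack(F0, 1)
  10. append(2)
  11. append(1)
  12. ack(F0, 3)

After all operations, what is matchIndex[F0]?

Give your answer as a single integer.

Op 1: append 1 -> log_len=1
Op 2: F1 acks idx 1 -> match: F0=0 F1=1; commitIndex=1
Op 3: F0 acks idx 1 -> match: F0=1 F1=1; commitIndex=1
Op 4: F1 acks idx 1 -> match: F0=1 F1=1; commitIndex=1
Op 5: F1 acks idx 1 -> match: F0=1 F1=1; commitIndex=1
Op 6: F0 acks idx 1 -> match: F0=1 F1=1; commitIndex=1
Op 7: F0 acks idx 1 -> match: F0=1 F1=1; commitIndex=1
Op 8: F1 acks idx 1 -> match: F0=1 F1=1; commitIndex=1
Op 9: F0 acks idx 1 -> match: F0=1 F1=1; commitIndex=1
Op 10: append 2 -> log_len=3
Op 11: append 1 -> log_len=4
Op 12: F0 acks idx 3 -> match: F0=3 F1=1; commitIndex=3

Answer: 3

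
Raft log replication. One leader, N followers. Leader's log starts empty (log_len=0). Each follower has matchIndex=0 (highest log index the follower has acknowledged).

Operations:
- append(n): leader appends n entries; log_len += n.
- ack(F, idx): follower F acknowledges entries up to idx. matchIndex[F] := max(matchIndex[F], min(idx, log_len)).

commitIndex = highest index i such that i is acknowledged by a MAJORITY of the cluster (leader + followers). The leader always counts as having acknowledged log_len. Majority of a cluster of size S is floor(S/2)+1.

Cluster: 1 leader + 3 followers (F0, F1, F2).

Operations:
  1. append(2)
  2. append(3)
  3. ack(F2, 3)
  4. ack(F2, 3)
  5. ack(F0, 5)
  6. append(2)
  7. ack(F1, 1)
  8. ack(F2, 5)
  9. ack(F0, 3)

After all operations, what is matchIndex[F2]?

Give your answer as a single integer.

Op 1: append 2 -> log_len=2
Op 2: append 3 -> log_len=5
Op 3: F2 acks idx 3 -> match: F0=0 F1=0 F2=3; commitIndex=0
Op 4: F2 acks idx 3 -> match: F0=0 F1=0 F2=3; commitIndex=0
Op 5: F0 acks idx 5 -> match: F0=5 F1=0 F2=3; commitIndex=3
Op 6: append 2 -> log_len=7
Op 7: F1 acks idx 1 -> match: F0=5 F1=1 F2=3; commitIndex=3
Op 8: F2 acks idx 5 -> match: F0=5 F1=1 F2=5; commitIndex=5
Op 9: F0 acks idx 3 -> match: F0=5 F1=1 F2=5; commitIndex=5

Answer: 5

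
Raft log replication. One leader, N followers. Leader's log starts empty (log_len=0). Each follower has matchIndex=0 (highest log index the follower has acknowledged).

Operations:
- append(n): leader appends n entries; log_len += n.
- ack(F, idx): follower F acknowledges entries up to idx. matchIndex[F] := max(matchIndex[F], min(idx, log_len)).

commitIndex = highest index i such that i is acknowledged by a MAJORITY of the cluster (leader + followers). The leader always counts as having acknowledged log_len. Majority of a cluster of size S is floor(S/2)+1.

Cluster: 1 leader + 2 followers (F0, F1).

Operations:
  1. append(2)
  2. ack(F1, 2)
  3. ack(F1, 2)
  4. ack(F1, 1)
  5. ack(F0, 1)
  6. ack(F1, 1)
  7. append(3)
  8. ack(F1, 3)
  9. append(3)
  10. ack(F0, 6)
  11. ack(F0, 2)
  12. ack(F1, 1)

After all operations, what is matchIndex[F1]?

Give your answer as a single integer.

Op 1: append 2 -> log_len=2
Op 2: F1 acks idx 2 -> match: F0=0 F1=2; commitIndex=2
Op 3: F1 acks idx 2 -> match: F0=0 F1=2; commitIndex=2
Op 4: F1 acks idx 1 -> match: F0=0 F1=2; commitIndex=2
Op 5: F0 acks idx 1 -> match: F0=1 F1=2; commitIndex=2
Op 6: F1 acks idx 1 -> match: F0=1 F1=2; commitIndex=2
Op 7: append 3 -> log_len=5
Op 8: F1 acks idx 3 -> match: F0=1 F1=3; commitIndex=3
Op 9: append 3 -> log_len=8
Op 10: F0 acks idx 6 -> match: F0=6 F1=3; commitIndex=6
Op 11: F0 acks idx 2 -> match: F0=6 F1=3; commitIndex=6
Op 12: F1 acks idx 1 -> match: F0=6 F1=3; commitIndex=6

Answer: 3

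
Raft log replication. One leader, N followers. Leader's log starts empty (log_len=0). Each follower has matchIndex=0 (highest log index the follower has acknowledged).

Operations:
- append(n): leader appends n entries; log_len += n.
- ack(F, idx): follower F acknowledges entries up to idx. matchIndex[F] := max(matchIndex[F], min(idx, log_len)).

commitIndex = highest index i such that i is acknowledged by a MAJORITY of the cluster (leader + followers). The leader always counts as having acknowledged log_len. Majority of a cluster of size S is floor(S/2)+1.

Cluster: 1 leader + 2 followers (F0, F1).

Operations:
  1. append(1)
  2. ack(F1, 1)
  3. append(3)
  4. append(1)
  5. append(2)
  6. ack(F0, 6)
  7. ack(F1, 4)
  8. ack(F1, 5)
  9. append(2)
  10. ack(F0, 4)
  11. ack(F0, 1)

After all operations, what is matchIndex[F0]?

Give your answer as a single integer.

Answer: 6

Derivation:
Op 1: append 1 -> log_len=1
Op 2: F1 acks idx 1 -> match: F0=0 F1=1; commitIndex=1
Op 3: append 3 -> log_len=4
Op 4: append 1 -> log_len=5
Op 5: append 2 -> log_len=7
Op 6: F0 acks idx 6 -> match: F0=6 F1=1; commitIndex=6
Op 7: F1 acks idx 4 -> match: F0=6 F1=4; commitIndex=6
Op 8: F1 acks idx 5 -> match: F0=6 F1=5; commitIndex=6
Op 9: append 2 -> log_len=9
Op 10: F0 acks idx 4 -> match: F0=6 F1=5; commitIndex=6
Op 11: F0 acks idx 1 -> match: F0=6 F1=5; commitIndex=6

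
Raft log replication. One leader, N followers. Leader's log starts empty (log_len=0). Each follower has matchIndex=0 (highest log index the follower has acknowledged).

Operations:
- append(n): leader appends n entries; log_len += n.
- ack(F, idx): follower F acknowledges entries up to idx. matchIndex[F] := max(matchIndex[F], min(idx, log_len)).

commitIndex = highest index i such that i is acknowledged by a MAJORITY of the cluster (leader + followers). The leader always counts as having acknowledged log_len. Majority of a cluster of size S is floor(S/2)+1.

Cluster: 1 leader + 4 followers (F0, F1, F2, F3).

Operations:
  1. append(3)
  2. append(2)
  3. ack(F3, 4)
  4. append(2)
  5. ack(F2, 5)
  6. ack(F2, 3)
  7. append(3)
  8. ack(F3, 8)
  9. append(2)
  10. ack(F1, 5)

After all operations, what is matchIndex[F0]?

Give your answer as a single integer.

Answer: 0

Derivation:
Op 1: append 3 -> log_len=3
Op 2: append 2 -> log_len=5
Op 3: F3 acks idx 4 -> match: F0=0 F1=0 F2=0 F3=4; commitIndex=0
Op 4: append 2 -> log_len=7
Op 5: F2 acks idx 5 -> match: F0=0 F1=0 F2=5 F3=4; commitIndex=4
Op 6: F2 acks idx 3 -> match: F0=0 F1=0 F2=5 F3=4; commitIndex=4
Op 7: append 3 -> log_len=10
Op 8: F3 acks idx 8 -> match: F0=0 F1=0 F2=5 F3=8; commitIndex=5
Op 9: append 2 -> log_len=12
Op 10: F1 acks idx 5 -> match: F0=0 F1=5 F2=5 F3=8; commitIndex=5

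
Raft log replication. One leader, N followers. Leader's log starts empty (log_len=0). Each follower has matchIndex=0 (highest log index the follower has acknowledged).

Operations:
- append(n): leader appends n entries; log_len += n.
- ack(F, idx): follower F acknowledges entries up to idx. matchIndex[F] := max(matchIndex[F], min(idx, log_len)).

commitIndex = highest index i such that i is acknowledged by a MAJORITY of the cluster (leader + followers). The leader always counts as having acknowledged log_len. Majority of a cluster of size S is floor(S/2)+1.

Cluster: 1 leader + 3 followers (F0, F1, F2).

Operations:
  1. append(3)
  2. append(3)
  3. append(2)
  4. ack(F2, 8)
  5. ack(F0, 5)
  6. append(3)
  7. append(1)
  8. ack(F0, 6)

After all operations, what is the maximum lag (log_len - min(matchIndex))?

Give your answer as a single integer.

Answer: 12

Derivation:
Op 1: append 3 -> log_len=3
Op 2: append 3 -> log_len=6
Op 3: append 2 -> log_len=8
Op 4: F2 acks idx 8 -> match: F0=0 F1=0 F2=8; commitIndex=0
Op 5: F0 acks idx 5 -> match: F0=5 F1=0 F2=8; commitIndex=5
Op 6: append 3 -> log_len=11
Op 7: append 1 -> log_len=12
Op 8: F0 acks idx 6 -> match: F0=6 F1=0 F2=8; commitIndex=6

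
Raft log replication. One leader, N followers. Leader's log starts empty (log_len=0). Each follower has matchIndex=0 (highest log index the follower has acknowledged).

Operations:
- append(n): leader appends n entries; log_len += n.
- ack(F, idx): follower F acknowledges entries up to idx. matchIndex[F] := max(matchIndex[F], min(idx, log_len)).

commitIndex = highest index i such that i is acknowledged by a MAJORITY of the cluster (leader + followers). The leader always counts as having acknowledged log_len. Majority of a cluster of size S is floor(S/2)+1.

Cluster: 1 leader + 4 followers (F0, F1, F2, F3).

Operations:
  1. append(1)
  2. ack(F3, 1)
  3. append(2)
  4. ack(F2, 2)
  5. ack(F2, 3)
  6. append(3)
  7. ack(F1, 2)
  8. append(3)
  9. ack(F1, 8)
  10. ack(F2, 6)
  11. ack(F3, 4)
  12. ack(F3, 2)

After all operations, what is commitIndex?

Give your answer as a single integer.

Answer: 6

Derivation:
Op 1: append 1 -> log_len=1
Op 2: F3 acks idx 1 -> match: F0=0 F1=0 F2=0 F3=1; commitIndex=0
Op 3: append 2 -> log_len=3
Op 4: F2 acks idx 2 -> match: F0=0 F1=0 F2=2 F3=1; commitIndex=1
Op 5: F2 acks idx 3 -> match: F0=0 F1=0 F2=3 F3=1; commitIndex=1
Op 6: append 3 -> log_len=6
Op 7: F1 acks idx 2 -> match: F0=0 F1=2 F2=3 F3=1; commitIndex=2
Op 8: append 3 -> log_len=9
Op 9: F1 acks idx 8 -> match: F0=0 F1=8 F2=3 F3=1; commitIndex=3
Op 10: F2 acks idx 6 -> match: F0=0 F1=8 F2=6 F3=1; commitIndex=6
Op 11: F3 acks idx 4 -> match: F0=0 F1=8 F2=6 F3=4; commitIndex=6
Op 12: F3 acks idx 2 -> match: F0=0 F1=8 F2=6 F3=4; commitIndex=6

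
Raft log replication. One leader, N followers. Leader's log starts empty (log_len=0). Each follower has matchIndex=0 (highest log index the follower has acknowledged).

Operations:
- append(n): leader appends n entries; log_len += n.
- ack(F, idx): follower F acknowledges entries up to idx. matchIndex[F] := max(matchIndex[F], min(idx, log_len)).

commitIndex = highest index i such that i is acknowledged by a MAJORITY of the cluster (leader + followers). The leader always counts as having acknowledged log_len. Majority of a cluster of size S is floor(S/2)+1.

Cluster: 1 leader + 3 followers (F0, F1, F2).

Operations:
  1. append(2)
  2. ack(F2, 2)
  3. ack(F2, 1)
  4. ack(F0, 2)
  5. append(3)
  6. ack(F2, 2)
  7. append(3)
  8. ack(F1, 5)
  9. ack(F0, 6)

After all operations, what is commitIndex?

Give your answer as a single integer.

Op 1: append 2 -> log_len=2
Op 2: F2 acks idx 2 -> match: F0=0 F1=0 F2=2; commitIndex=0
Op 3: F2 acks idx 1 -> match: F0=0 F1=0 F2=2; commitIndex=0
Op 4: F0 acks idx 2 -> match: F0=2 F1=0 F2=2; commitIndex=2
Op 5: append 3 -> log_len=5
Op 6: F2 acks idx 2 -> match: F0=2 F1=0 F2=2; commitIndex=2
Op 7: append 3 -> log_len=8
Op 8: F1 acks idx 5 -> match: F0=2 F1=5 F2=2; commitIndex=2
Op 9: F0 acks idx 6 -> match: F0=6 F1=5 F2=2; commitIndex=5

Answer: 5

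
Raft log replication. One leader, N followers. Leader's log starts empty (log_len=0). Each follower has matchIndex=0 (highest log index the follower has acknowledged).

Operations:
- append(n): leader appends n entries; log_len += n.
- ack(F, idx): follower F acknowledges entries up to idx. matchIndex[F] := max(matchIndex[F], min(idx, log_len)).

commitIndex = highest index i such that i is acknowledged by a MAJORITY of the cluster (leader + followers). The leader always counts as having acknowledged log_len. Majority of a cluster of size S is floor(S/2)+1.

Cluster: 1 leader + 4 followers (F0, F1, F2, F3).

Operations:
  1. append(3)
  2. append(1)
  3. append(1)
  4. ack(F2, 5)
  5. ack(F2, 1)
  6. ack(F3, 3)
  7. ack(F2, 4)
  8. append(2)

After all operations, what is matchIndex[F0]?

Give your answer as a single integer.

Op 1: append 3 -> log_len=3
Op 2: append 1 -> log_len=4
Op 3: append 1 -> log_len=5
Op 4: F2 acks idx 5 -> match: F0=0 F1=0 F2=5 F3=0; commitIndex=0
Op 5: F2 acks idx 1 -> match: F0=0 F1=0 F2=5 F3=0; commitIndex=0
Op 6: F3 acks idx 3 -> match: F0=0 F1=0 F2=5 F3=3; commitIndex=3
Op 7: F2 acks idx 4 -> match: F0=0 F1=0 F2=5 F3=3; commitIndex=3
Op 8: append 2 -> log_len=7

Answer: 0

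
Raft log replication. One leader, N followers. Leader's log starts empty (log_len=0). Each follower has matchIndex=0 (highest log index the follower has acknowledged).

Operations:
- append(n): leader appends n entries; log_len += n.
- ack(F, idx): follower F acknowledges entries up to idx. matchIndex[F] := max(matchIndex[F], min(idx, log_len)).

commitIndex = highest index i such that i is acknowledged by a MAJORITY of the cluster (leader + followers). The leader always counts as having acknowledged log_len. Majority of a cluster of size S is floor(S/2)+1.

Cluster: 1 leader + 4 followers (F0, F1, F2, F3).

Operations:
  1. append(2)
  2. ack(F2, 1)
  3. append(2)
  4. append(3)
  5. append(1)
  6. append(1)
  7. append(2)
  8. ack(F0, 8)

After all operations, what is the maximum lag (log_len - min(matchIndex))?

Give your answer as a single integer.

Answer: 11

Derivation:
Op 1: append 2 -> log_len=2
Op 2: F2 acks idx 1 -> match: F0=0 F1=0 F2=1 F3=0; commitIndex=0
Op 3: append 2 -> log_len=4
Op 4: append 3 -> log_len=7
Op 5: append 1 -> log_len=8
Op 6: append 1 -> log_len=9
Op 7: append 2 -> log_len=11
Op 8: F0 acks idx 8 -> match: F0=8 F1=0 F2=1 F3=0; commitIndex=1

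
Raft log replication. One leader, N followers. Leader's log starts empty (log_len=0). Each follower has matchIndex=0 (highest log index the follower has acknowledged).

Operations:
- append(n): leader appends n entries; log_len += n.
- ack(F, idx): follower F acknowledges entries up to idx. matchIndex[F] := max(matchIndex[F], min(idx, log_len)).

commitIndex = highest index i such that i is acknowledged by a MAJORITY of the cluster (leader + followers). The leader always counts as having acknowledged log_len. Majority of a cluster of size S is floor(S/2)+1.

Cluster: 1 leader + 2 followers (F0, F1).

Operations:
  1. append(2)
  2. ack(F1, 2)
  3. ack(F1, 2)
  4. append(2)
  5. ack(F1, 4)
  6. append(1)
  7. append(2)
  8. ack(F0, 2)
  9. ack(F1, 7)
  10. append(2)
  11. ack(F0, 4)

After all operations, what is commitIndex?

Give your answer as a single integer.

Answer: 7

Derivation:
Op 1: append 2 -> log_len=2
Op 2: F1 acks idx 2 -> match: F0=0 F1=2; commitIndex=2
Op 3: F1 acks idx 2 -> match: F0=0 F1=2; commitIndex=2
Op 4: append 2 -> log_len=4
Op 5: F1 acks idx 4 -> match: F0=0 F1=4; commitIndex=4
Op 6: append 1 -> log_len=5
Op 7: append 2 -> log_len=7
Op 8: F0 acks idx 2 -> match: F0=2 F1=4; commitIndex=4
Op 9: F1 acks idx 7 -> match: F0=2 F1=7; commitIndex=7
Op 10: append 2 -> log_len=9
Op 11: F0 acks idx 4 -> match: F0=4 F1=7; commitIndex=7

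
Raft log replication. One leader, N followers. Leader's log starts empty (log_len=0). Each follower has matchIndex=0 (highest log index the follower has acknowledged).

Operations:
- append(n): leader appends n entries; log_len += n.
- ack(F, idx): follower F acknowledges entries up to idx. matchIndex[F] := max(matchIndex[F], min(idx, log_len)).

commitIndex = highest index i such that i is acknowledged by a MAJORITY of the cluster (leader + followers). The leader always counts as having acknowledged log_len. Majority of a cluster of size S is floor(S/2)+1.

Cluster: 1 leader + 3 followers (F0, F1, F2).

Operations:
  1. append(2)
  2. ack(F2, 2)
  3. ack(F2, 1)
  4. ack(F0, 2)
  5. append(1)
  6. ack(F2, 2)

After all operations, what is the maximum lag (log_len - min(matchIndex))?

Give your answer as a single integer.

Op 1: append 2 -> log_len=2
Op 2: F2 acks idx 2 -> match: F0=0 F1=0 F2=2; commitIndex=0
Op 3: F2 acks idx 1 -> match: F0=0 F1=0 F2=2; commitIndex=0
Op 4: F0 acks idx 2 -> match: F0=2 F1=0 F2=2; commitIndex=2
Op 5: append 1 -> log_len=3
Op 6: F2 acks idx 2 -> match: F0=2 F1=0 F2=2; commitIndex=2

Answer: 3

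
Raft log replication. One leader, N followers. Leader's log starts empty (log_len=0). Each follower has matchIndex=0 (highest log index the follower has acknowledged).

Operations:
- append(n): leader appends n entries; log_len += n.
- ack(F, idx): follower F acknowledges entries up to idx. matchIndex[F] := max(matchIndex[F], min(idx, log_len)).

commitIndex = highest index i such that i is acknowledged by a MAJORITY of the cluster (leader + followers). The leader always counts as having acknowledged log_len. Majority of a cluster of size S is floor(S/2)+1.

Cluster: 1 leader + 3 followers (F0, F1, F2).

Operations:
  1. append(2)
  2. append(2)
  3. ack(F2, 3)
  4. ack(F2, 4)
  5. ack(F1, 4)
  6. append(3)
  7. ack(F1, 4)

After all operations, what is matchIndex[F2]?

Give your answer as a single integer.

Op 1: append 2 -> log_len=2
Op 2: append 2 -> log_len=4
Op 3: F2 acks idx 3 -> match: F0=0 F1=0 F2=3; commitIndex=0
Op 4: F2 acks idx 4 -> match: F0=0 F1=0 F2=4; commitIndex=0
Op 5: F1 acks idx 4 -> match: F0=0 F1=4 F2=4; commitIndex=4
Op 6: append 3 -> log_len=7
Op 7: F1 acks idx 4 -> match: F0=0 F1=4 F2=4; commitIndex=4

Answer: 4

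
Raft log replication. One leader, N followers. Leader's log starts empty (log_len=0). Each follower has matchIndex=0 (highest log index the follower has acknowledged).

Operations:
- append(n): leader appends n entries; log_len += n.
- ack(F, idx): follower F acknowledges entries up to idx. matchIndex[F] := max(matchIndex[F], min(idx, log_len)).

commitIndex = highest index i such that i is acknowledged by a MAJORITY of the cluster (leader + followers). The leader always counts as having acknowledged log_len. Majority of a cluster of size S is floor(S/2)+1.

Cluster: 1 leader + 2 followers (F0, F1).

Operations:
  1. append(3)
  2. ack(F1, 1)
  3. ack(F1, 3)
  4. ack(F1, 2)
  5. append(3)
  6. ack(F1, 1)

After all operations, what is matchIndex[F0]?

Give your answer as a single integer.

Op 1: append 3 -> log_len=3
Op 2: F1 acks idx 1 -> match: F0=0 F1=1; commitIndex=1
Op 3: F1 acks idx 3 -> match: F0=0 F1=3; commitIndex=3
Op 4: F1 acks idx 2 -> match: F0=0 F1=3; commitIndex=3
Op 5: append 3 -> log_len=6
Op 6: F1 acks idx 1 -> match: F0=0 F1=3; commitIndex=3

Answer: 0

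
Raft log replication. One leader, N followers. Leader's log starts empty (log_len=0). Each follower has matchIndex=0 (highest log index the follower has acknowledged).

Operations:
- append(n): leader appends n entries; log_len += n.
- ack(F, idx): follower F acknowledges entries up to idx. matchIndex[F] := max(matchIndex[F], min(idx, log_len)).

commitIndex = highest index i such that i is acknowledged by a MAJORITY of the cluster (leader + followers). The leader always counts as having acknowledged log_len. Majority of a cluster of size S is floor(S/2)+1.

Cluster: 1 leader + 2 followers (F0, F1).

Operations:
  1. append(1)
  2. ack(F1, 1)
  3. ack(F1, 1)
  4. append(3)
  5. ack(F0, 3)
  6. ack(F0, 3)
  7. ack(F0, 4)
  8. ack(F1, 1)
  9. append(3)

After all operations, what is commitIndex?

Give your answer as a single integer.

Answer: 4

Derivation:
Op 1: append 1 -> log_len=1
Op 2: F1 acks idx 1 -> match: F0=0 F1=1; commitIndex=1
Op 3: F1 acks idx 1 -> match: F0=0 F1=1; commitIndex=1
Op 4: append 3 -> log_len=4
Op 5: F0 acks idx 3 -> match: F0=3 F1=1; commitIndex=3
Op 6: F0 acks idx 3 -> match: F0=3 F1=1; commitIndex=3
Op 7: F0 acks idx 4 -> match: F0=4 F1=1; commitIndex=4
Op 8: F1 acks idx 1 -> match: F0=4 F1=1; commitIndex=4
Op 9: append 3 -> log_len=7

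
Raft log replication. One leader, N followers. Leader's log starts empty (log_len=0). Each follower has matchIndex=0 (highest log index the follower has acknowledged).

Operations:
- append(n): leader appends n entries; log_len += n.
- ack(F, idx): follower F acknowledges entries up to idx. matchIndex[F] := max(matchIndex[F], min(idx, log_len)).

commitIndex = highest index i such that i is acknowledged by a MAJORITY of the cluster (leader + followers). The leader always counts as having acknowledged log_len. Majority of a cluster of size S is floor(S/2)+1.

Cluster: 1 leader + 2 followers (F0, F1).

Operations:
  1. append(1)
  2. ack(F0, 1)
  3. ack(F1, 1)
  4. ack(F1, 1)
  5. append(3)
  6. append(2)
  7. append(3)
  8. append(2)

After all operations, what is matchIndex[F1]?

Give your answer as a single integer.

Op 1: append 1 -> log_len=1
Op 2: F0 acks idx 1 -> match: F0=1 F1=0; commitIndex=1
Op 3: F1 acks idx 1 -> match: F0=1 F1=1; commitIndex=1
Op 4: F1 acks idx 1 -> match: F0=1 F1=1; commitIndex=1
Op 5: append 3 -> log_len=4
Op 6: append 2 -> log_len=6
Op 7: append 3 -> log_len=9
Op 8: append 2 -> log_len=11

Answer: 1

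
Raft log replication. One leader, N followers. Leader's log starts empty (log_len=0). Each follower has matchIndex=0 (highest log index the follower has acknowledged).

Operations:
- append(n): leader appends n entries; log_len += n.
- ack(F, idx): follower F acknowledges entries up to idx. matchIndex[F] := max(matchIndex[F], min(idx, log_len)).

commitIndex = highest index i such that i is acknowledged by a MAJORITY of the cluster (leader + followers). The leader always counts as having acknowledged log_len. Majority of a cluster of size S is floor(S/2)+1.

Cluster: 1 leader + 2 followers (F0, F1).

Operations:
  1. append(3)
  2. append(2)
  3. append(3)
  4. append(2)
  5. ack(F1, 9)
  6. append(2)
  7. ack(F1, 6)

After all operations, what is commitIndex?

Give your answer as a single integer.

Op 1: append 3 -> log_len=3
Op 2: append 2 -> log_len=5
Op 3: append 3 -> log_len=8
Op 4: append 2 -> log_len=10
Op 5: F1 acks idx 9 -> match: F0=0 F1=9; commitIndex=9
Op 6: append 2 -> log_len=12
Op 7: F1 acks idx 6 -> match: F0=0 F1=9; commitIndex=9

Answer: 9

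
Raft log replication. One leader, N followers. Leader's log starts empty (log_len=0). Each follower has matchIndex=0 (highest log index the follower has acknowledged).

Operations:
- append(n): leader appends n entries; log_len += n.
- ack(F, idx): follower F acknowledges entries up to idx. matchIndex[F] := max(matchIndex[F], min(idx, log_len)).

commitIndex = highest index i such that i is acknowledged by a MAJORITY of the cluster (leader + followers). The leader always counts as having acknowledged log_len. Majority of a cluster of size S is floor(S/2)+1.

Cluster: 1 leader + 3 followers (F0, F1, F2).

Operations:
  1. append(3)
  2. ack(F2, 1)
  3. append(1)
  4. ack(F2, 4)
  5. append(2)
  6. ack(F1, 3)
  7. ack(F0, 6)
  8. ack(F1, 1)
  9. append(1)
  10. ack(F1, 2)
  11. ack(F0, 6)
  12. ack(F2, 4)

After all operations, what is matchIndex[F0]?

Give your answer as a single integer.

Op 1: append 3 -> log_len=3
Op 2: F2 acks idx 1 -> match: F0=0 F1=0 F2=1; commitIndex=0
Op 3: append 1 -> log_len=4
Op 4: F2 acks idx 4 -> match: F0=0 F1=0 F2=4; commitIndex=0
Op 5: append 2 -> log_len=6
Op 6: F1 acks idx 3 -> match: F0=0 F1=3 F2=4; commitIndex=3
Op 7: F0 acks idx 6 -> match: F0=6 F1=3 F2=4; commitIndex=4
Op 8: F1 acks idx 1 -> match: F0=6 F1=3 F2=4; commitIndex=4
Op 9: append 1 -> log_len=7
Op 10: F1 acks idx 2 -> match: F0=6 F1=3 F2=4; commitIndex=4
Op 11: F0 acks idx 6 -> match: F0=6 F1=3 F2=4; commitIndex=4
Op 12: F2 acks idx 4 -> match: F0=6 F1=3 F2=4; commitIndex=4

Answer: 6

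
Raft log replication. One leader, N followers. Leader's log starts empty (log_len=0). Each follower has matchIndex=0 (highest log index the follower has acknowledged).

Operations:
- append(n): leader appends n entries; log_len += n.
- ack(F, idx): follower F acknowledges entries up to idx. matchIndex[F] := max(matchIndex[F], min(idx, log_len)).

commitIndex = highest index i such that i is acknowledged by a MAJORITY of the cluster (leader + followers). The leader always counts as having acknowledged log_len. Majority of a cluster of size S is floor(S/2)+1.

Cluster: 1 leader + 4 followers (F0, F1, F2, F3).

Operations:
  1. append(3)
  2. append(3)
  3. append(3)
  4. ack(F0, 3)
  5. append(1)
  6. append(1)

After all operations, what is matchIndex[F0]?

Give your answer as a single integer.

Answer: 3

Derivation:
Op 1: append 3 -> log_len=3
Op 2: append 3 -> log_len=6
Op 3: append 3 -> log_len=9
Op 4: F0 acks idx 3 -> match: F0=3 F1=0 F2=0 F3=0; commitIndex=0
Op 5: append 1 -> log_len=10
Op 6: append 1 -> log_len=11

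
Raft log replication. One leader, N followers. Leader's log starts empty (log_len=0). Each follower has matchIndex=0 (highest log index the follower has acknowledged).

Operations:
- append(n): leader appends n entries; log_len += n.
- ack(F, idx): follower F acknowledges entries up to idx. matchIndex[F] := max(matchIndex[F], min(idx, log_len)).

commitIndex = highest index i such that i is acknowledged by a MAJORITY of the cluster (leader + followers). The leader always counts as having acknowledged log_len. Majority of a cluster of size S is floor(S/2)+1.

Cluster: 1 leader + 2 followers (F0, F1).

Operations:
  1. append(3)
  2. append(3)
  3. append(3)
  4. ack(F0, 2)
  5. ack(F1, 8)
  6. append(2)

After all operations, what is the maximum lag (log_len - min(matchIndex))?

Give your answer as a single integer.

Op 1: append 3 -> log_len=3
Op 2: append 3 -> log_len=6
Op 3: append 3 -> log_len=9
Op 4: F0 acks idx 2 -> match: F0=2 F1=0; commitIndex=2
Op 5: F1 acks idx 8 -> match: F0=2 F1=8; commitIndex=8
Op 6: append 2 -> log_len=11

Answer: 9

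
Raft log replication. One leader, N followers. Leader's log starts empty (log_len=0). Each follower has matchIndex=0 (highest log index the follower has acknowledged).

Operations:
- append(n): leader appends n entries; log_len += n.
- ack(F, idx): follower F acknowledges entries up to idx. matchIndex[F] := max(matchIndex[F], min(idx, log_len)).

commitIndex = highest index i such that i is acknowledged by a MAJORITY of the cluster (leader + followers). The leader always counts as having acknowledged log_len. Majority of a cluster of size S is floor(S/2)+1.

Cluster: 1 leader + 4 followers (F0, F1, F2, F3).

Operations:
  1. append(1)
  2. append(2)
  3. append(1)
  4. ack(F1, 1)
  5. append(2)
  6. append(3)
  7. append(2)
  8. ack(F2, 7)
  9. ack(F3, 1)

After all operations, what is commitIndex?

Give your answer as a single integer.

Answer: 1

Derivation:
Op 1: append 1 -> log_len=1
Op 2: append 2 -> log_len=3
Op 3: append 1 -> log_len=4
Op 4: F1 acks idx 1 -> match: F0=0 F1=1 F2=0 F3=0; commitIndex=0
Op 5: append 2 -> log_len=6
Op 6: append 3 -> log_len=9
Op 7: append 2 -> log_len=11
Op 8: F2 acks idx 7 -> match: F0=0 F1=1 F2=7 F3=0; commitIndex=1
Op 9: F3 acks idx 1 -> match: F0=0 F1=1 F2=7 F3=1; commitIndex=1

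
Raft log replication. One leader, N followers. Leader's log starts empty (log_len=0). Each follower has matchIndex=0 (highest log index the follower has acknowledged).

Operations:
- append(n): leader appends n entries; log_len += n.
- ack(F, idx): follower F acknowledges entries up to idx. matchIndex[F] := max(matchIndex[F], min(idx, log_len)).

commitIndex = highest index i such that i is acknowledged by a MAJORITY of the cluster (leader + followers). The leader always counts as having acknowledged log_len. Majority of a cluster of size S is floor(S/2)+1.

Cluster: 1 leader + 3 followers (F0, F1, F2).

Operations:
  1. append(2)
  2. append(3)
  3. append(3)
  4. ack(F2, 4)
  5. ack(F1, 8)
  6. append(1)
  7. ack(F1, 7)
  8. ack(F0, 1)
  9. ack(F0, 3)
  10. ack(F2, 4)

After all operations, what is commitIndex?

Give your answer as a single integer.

Answer: 4

Derivation:
Op 1: append 2 -> log_len=2
Op 2: append 3 -> log_len=5
Op 3: append 3 -> log_len=8
Op 4: F2 acks idx 4 -> match: F0=0 F1=0 F2=4; commitIndex=0
Op 5: F1 acks idx 8 -> match: F0=0 F1=8 F2=4; commitIndex=4
Op 6: append 1 -> log_len=9
Op 7: F1 acks idx 7 -> match: F0=0 F1=8 F2=4; commitIndex=4
Op 8: F0 acks idx 1 -> match: F0=1 F1=8 F2=4; commitIndex=4
Op 9: F0 acks idx 3 -> match: F0=3 F1=8 F2=4; commitIndex=4
Op 10: F2 acks idx 4 -> match: F0=3 F1=8 F2=4; commitIndex=4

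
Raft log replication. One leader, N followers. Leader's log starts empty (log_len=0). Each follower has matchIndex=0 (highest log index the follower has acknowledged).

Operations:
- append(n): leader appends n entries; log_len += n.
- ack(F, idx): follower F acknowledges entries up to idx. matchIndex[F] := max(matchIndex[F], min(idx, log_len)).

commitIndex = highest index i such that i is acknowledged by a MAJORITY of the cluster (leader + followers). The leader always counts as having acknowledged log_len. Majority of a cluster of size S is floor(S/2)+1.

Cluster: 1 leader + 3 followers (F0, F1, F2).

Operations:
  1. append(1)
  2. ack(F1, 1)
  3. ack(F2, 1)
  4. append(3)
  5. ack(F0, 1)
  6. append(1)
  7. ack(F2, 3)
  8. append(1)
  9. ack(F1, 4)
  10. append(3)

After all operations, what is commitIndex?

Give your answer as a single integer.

Answer: 3

Derivation:
Op 1: append 1 -> log_len=1
Op 2: F1 acks idx 1 -> match: F0=0 F1=1 F2=0; commitIndex=0
Op 3: F2 acks idx 1 -> match: F0=0 F1=1 F2=1; commitIndex=1
Op 4: append 3 -> log_len=4
Op 5: F0 acks idx 1 -> match: F0=1 F1=1 F2=1; commitIndex=1
Op 6: append 1 -> log_len=5
Op 7: F2 acks idx 3 -> match: F0=1 F1=1 F2=3; commitIndex=1
Op 8: append 1 -> log_len=6
Op 9: F1 acks idx 4 -> match: F0=1 F1=4 F2=3; commitIndex=3
Op 10: append 3 -> log_len=9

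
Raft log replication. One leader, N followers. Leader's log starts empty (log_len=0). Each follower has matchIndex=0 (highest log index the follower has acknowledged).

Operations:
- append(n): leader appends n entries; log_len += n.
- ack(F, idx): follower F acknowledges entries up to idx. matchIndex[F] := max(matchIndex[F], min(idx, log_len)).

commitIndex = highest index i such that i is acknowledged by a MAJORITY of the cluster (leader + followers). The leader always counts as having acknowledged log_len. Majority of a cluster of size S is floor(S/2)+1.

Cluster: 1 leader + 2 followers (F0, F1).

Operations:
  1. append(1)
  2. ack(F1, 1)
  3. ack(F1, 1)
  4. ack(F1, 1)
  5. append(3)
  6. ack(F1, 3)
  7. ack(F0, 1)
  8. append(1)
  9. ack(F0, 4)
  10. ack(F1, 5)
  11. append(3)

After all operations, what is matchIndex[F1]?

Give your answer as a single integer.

Op 1: append 1 -> log_len=1
Op 2: F1 acks idx 1 -> match: F0=0 F1=1; commitIndex=1
Op 3: F1 acks idx 1 -> match: F0=0 F1=1; commitIndex=1
Op 4: F1 acks idx 1 -> match: F0=0 F1=1; commitIndex=1
Op 5: append 3 -> log_len=4
Op 6: F1 acks idx 3 -> match: F0=0 F1=3; commitIndex=3
Op 7: F0 acks idx 1 -> match: F0=1 F1=3; commitIndex=3
Op 8: append 1 -> log_len=5
Op 9: F0 acks idx 4 -> match: F0=4 F1=3; commitIndex=4
Op 10: F1 acks idx 5 -> match: F0=4 F1=5; commitIndex=5
Op 11: append 3 -> log_len=8

Answer: 5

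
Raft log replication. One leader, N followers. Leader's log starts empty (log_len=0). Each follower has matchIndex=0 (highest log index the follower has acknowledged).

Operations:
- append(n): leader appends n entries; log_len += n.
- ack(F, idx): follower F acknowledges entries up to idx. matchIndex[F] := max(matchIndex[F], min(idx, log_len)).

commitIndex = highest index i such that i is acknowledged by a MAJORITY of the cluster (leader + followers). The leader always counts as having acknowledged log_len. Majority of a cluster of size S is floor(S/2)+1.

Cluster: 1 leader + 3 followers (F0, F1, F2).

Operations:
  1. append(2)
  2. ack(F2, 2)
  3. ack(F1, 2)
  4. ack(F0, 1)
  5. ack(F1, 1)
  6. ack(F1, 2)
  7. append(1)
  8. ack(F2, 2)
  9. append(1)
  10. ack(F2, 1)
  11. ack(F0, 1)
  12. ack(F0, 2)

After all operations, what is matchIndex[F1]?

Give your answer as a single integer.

Op 1: append 2 -> log_len=2
Op 2: F2 acks idx 2 -> match: F0=0 F1=0 F2=2; commitIndex=0
Op 3: F1 acks idx 2 -> match: F0=0 F1=2 F2=2; commitIndex=2
Op 4: F0 acks idx 1 -> match: F0=1 F1=2 F2=2; commitIndex=2
Op 5: F1 acks idx 1 -> match: F0=1 F1=2 F2=2; commitIndex=2
Op 6: F1 acks idx 2 -> match: F0=1 F1=2 F2=2; commitIndex=2
Op 7: append 1 -> log_len=3
Op 8: F2 acks idx 2 -> match: F0=1 F1=2 F2=2; commitIndex=2
Op 9: append 1 -> log_len=4
Op 10: F2 acks idx 1 -> match: F0=1 F1=2 F2=2; commitIndex=2
Op 11: F0 acks idx 1 -> match: F0=1 F1=2 F2=2; commitIndex=2
Op 12: F0 acks idx 2 -> match: F0=2 F1=2 F2=2; commitIndex=2

Answer: 2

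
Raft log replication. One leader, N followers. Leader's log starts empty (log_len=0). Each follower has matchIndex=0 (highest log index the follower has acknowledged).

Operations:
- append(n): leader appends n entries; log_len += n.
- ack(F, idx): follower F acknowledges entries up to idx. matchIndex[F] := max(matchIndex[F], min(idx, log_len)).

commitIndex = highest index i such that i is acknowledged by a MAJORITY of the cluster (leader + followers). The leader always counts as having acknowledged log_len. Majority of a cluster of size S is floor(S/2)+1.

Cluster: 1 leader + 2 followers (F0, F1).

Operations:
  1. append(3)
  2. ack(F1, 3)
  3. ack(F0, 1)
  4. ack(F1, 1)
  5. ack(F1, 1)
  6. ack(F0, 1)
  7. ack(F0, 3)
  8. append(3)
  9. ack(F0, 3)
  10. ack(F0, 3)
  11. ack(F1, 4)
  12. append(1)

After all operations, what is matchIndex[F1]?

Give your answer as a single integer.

Answer: 4

Derivation:
Op 1: append 3 -> log_len=3
Op 2: F1 acks idx 3 -> match: F0=0 F1=3; commitIndex=3
Op 3: F0 acks idx 1 -> match: F0=1 F1=3; commitIndex=3
Op 4: F1 acks idx 1 -> match: F0=1 F1=3; commitIndex=3
Op 5: F1 acks idx 1 -> match: F0=1 F1=3; commitIndex=3
Op 6: F0 acks idx 1 -> match: F0=1 F1=3; commitIndex=3
Op 7: F0 acks idx 3 -> match: F0=3 F1=3; commitIndex=3
Op 8: append 3 -> log_len=6
Op 9: F0 acks idx 3 -> match: F0=3 F1=3; commitIndex=3
Op 10: F0 acks idx 3 -> match: F0=3 F1=3; commitIndex=3
Op 11: F1 acks idx 4 -> match: F0=3 F1=4; commitIndex=4
Op 12: append 1 -> log_len=7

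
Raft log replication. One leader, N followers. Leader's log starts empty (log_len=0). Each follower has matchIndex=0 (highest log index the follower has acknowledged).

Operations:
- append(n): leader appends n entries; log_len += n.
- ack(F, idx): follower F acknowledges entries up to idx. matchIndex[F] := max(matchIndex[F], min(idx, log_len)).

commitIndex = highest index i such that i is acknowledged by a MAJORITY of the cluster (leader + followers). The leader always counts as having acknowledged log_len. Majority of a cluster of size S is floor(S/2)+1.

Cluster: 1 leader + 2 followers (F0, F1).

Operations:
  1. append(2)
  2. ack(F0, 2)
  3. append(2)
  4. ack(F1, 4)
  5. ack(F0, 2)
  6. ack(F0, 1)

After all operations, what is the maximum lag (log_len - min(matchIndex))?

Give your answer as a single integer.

Answer: 2

Derivation:
Op 1: append 2 -> log_len=2
Op 2: F0 acks idx 2 -> match: F0=2 F1=0; commitIndex=2
Op 3: append 2 -> log_len=4
Op 4: F1 acks idx 4 -> match: F0=2 F1=4; commitIndex=4
Op 5: F0 acks idx 2 -> match: F0=2 F1=4; commitIndex=4
Op 6: F0 acks idx 1 -> match: F0=2 F1=4; commitIndex=4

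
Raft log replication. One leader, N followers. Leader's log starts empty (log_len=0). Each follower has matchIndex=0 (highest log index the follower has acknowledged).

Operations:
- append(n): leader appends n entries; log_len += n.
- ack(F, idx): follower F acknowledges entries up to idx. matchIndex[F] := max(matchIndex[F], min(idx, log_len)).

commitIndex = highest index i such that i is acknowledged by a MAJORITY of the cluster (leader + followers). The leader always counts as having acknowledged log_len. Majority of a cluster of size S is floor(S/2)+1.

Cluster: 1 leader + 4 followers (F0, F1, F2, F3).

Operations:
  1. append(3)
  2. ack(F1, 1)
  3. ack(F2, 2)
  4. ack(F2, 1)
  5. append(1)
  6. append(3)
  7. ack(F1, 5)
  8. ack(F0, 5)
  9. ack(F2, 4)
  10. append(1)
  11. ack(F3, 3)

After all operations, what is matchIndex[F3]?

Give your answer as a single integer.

Answer: 3

Derivation:
Op 1: append 3 -> log_len=3
Op 2: F1 acks idx 1 -> match: F0=0 F1=1 F2=0 F3=0; commitIndex=0
Op 3: F2 acks idx 2 -> match: F0=0 F1=1 F2=2 F3=0; commitIndex=1
Op 4: F2 acks idx 1 -> match: F0=0 F1=1 F2=2 F3=0; commitIndex=1
Op 5: append 1 -> log_len=4
Op 6: append 3 -> log_len=7
Op 7: F1 acks idx 5 -> match: F0=0 F1=5 F2=2 F3=0; commitIndex=2
Op 8: F0 acks idx 5 -> match: F0=5 F1=5 F2=2 F3=0; commitIndex=5
Op 9: F2 acks idx 4 -> match: F0=5 F1=5 F2=4 F3=0; commitIndex=5
Op 10: append 1 -> log_len=8
Op 11: F3 acks idx 3 -> match: F0=5 F1=5 F2=4 F3=3; commitIndex=5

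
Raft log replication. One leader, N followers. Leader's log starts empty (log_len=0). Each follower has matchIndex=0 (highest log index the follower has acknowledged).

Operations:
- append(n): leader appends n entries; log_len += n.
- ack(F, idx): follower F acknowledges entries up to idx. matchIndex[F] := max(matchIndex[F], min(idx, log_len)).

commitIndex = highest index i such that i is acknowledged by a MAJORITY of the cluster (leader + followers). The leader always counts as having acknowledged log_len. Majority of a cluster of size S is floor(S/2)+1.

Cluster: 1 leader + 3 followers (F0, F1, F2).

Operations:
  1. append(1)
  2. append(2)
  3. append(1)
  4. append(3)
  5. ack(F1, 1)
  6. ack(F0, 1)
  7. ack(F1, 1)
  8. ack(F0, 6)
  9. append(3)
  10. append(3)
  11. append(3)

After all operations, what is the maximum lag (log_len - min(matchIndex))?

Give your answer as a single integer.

Op 1: append 1 -> log_len=1
Op 2: append 2 -> log_len=3
Op 3: append 1 -> log_len=4
Op 4: append 3 -> log_len=7
Op 5: F1 acks idx 1 -> match: F0=0 F1=1 F2=0; commitIndex=0
Op 6: F0 acks idx 1 -> match: F0=1 F1=1 F2=0; commitIndex=1
Op 7: F1 acks idx 1 -> match: F0=1 F1=1 F2=0; commitIndex=1
Op 8: F0 acks idx 6 -> match: F0=6 F1=1 F2=0; commitIndex=1
Op 9: append 3 -> log_len=10
Op 10: append 3 -> log_len=13
Op 11: append 3 -> log_len=16

Answer: 16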